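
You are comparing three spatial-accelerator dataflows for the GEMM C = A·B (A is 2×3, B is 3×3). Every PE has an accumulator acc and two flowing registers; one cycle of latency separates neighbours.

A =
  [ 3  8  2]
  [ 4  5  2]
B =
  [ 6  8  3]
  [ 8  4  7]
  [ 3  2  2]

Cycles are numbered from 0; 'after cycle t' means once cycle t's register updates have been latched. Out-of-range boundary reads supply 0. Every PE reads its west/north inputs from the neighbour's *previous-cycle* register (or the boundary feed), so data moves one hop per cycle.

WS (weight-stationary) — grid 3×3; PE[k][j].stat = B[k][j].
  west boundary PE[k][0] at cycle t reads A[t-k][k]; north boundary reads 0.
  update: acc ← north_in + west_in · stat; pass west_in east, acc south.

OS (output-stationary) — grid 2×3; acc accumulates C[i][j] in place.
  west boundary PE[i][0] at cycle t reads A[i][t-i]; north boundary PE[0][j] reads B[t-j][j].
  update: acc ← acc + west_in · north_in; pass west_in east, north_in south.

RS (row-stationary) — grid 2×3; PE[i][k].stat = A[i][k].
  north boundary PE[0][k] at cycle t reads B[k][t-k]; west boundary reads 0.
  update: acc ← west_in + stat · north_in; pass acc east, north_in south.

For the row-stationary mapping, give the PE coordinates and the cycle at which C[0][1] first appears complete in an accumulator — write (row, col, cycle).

RS: C[0][1] accumulates in PE[0][2]:
  0: (0,2).acc=0  regs=<0,0>
  1: (0,2).acc=0  regs=<0,0>
  2: (0,2).acc=88  regs=<88,3>
  3: (0,2).acc=60  regs=<60,2>

(row, col, cycle) = (0, 2, 3)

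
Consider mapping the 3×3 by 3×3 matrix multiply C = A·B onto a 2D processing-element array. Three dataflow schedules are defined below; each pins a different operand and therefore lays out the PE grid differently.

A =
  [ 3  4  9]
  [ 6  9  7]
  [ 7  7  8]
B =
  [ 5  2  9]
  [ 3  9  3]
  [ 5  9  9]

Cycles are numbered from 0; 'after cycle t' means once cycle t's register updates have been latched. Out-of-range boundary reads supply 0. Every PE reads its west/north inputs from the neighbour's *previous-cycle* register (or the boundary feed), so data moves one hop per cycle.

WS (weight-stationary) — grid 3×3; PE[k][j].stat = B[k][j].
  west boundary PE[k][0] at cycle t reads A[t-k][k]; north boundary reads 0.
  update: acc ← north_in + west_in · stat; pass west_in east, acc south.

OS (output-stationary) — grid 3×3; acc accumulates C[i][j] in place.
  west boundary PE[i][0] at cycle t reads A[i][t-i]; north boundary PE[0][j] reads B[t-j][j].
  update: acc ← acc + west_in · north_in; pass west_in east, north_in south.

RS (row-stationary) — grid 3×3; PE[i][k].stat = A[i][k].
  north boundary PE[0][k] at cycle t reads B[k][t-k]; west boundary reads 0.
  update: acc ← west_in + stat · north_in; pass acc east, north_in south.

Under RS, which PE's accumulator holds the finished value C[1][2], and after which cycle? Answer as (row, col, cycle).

RS: C[1][2] accumulates in PE[1][2]:
  cycle 0: PE[1][2] → acc 0, east 0, south 0
  cycle 1: PE[1][2] → acc 0, east 0, south 0
  cycle 2: PE[1][2] → acc 0, east 0, south 0
  cycle 3: PE[1][2] → acc 92, east 92, south 5
  cycle 4: PE[1][2] → acc 156, east 156, south 9
  cycle 5: PE[1][2] → acc 144, east 144, south 9

(row, col, cycle) = (1, 2, 5)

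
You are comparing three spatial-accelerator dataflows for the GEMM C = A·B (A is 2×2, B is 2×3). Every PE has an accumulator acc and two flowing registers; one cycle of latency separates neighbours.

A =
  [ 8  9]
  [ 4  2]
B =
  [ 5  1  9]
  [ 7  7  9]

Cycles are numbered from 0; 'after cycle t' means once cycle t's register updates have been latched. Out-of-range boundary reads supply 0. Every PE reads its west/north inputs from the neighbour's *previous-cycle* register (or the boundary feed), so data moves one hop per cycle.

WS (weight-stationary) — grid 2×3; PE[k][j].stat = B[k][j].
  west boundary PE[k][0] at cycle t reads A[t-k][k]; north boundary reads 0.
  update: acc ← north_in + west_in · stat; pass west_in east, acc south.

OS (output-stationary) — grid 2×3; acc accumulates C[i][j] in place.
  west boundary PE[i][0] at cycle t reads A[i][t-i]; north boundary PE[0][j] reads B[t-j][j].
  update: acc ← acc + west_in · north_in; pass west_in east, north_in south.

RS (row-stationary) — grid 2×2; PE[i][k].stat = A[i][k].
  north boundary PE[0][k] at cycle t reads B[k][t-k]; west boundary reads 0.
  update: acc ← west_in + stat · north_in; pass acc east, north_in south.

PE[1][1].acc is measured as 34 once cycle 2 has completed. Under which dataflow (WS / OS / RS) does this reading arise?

WS (2×3 grid), PE[1][1]:
  c0 r1c1: 0 / 0 / 0
  c1 r1c1: 0 / 0 / 0
  c2 r1c1: 71 / 9 / 71
OS (2×3 grid), PE[1][1]:
  c0 r1c1: 0 / 0 / 0
  c1 r1c1: 0 / 0 / 0
  c2 r1c1: 4 / 4 / 1
RS (2×2 grid), PE[1][1]:
  c0 r1c1: 0 / 0 / 0
  c1 r1c1: 0 / 0 / 0
  c2 r1c1: 34 / 34 / 7

dataflow = RS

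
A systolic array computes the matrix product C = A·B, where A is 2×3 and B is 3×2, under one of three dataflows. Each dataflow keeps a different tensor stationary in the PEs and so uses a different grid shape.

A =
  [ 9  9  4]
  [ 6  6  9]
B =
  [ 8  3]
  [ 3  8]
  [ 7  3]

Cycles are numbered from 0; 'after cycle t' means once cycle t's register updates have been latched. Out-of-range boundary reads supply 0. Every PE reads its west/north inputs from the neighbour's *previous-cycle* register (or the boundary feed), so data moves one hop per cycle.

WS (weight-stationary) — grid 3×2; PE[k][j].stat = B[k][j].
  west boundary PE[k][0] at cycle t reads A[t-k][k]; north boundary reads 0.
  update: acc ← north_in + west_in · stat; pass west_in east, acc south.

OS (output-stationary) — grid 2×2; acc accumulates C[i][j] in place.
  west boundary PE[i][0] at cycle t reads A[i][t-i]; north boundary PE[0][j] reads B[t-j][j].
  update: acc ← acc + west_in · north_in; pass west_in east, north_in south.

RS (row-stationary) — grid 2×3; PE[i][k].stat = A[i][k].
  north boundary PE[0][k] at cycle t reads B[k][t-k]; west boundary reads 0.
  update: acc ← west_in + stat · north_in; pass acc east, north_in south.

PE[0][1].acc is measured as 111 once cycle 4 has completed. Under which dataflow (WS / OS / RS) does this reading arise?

— WS: 3×2; PE[0][1] trace:
  step 0 · PE0,1: acc=0; fwd→0 fwd↓0
  step 1 · PE0,1: acc=27; fwd→9 fwd↓27
  step 2 · PE0,1: acc=18; fwd→6 fwd↓18
  step 3 · PE0,1: acc=0; fwd→0 fwd↓0
  step 4 · PE0,1: acc=0; fwd→0 fwd↓0
— OS: 2×2; PE[0][1] trace:
  step 0 · PE0,1: acc=0; fwd→0 fwd↓0
  step 1 · PE0,1: acc=27; fwd→9 fwd↓3
  step 2 · PE0,1: acc=99; fwd→9 fwd↓8
  step 3 · PE0,1: acc=111; fwd→4 fwd↓3
  step 4 · PE0,1: acc=111; fwd→0 fwd↓0
— RS: 2×3; PE[0][1] trace:
  step 0 · PE0,1: acc=0; fwd→0 fwd↓0
  step 1 · PE0,1: acc=99; fwd→99 fwd↓3
  step 2 · PE0,1: acc=99; fwd→99 fwd↓8
  step 3 · PE0,1: acc=0; fwd→0 fwd↓0
  step 4 · PE0,1: acc=0; fwd→0 fwd↓0

dataflow = OS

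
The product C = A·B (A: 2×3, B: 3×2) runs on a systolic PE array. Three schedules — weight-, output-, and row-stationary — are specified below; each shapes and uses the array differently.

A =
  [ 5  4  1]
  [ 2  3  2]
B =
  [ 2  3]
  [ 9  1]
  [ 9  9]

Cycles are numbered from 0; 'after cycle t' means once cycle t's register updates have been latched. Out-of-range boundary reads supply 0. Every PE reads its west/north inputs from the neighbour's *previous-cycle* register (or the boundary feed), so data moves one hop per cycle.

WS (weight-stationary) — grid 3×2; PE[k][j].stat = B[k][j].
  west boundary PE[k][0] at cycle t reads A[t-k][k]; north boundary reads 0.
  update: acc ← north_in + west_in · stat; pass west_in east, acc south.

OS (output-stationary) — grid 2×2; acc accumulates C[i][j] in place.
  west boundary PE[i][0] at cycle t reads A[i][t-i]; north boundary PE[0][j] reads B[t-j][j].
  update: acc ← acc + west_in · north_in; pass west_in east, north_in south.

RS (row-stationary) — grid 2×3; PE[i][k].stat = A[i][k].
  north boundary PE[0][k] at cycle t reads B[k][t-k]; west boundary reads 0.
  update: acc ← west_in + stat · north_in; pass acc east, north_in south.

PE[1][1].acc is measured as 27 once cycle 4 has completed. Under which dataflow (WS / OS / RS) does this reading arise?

WS (3×2 grid), PE[1][1]:
  t=0 PE[1][1]: acc=0 h=0 v=0
  t=1 PE[1][1]: acc=0 h=0 v=0
  t=2 PE[1][1]: acc=19 h=4 v=19
  t=3 PE[1][1]: acc=9 h=3 v=9
  t=4 PE[1][1]: acc=0 h=0 v=0
OS (2×2 grid), PE[1][1]:
  t=0 PE[1][1]: acc=0 h=0 v=0
  t=1 PE[1][1]: acc=0 h=0 v=0
  t=2 PE[1][1]: acc=6 h=2 v=3
  t=3 PE[1][1]: acc=9 h=3 v=1
  t=4 PE[1][1]: acc=27 h=2 v=9
RS (2×3 grid), PE[1][1]:
  t=0 PE[1][1]: acc=0 h=0 v=0
  t=1 PE[1][1]: acc=0 h=0 v=0
  t=2 PE[1][1]: acc=31 h=31 v=9
  t=3 PE[1][1]: acc=9 h=9 v=1
  t=4 PE[1][1]: acc=0 h=0 v=0

dataflow = OS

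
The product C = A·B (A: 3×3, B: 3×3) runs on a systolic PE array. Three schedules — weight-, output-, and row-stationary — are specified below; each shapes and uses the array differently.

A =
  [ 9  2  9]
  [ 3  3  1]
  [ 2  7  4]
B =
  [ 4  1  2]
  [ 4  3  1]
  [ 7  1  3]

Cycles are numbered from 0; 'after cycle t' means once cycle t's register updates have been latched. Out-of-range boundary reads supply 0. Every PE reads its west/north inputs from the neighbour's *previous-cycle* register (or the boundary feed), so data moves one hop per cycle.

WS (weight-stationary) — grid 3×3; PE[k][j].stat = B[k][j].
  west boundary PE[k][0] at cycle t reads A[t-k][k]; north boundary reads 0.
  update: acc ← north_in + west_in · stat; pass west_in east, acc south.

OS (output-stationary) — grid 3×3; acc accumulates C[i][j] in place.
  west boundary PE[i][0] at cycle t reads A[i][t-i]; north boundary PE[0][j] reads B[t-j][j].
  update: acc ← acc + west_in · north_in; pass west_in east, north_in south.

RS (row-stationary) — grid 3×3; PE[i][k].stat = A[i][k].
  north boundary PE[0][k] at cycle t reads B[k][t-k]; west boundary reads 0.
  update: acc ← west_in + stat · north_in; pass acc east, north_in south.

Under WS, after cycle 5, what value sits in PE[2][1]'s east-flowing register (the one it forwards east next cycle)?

WS 3×3: PE[2][1] cycle-by-cycle (with neighbour feeds):
  0: (1,1).acc=0  regs=<0,0>
  0: (2,0).acc=0  regs=<0,0>
  0: (2,1).acc=0  regs=<0,0>
  1: (1,1).acc=0  regs=<0,0>
  1: (2,0).acc=0  regs=<0,0>
  1: (2,1).acc=0  regs=<0,0>
  2: (1,1).acc=15  regs=<2,15>
  2: (2,0).acc=107  regs=<9,107>
  2: (2,1).acc=0  regs=<0,0>
  3: (1,1).acc=12  regs=<3,12>
  3: (2,0).acc=31  regs=<1,31>
  3: (2,1).acc=24  regs=<9,24>
  4: (1,1).acc=23  regs=<7,23>
  4: (2,0).acc=64  regs=<4,64>
  4: (2,1).acc=13  regs=<1,13>
  5: (1,1).acc=0  regs=<0,0>
  5: (2,0).acc=0  regs=<0,0>
  5: (2,1).acc=27  regs=<4,27>

register = 4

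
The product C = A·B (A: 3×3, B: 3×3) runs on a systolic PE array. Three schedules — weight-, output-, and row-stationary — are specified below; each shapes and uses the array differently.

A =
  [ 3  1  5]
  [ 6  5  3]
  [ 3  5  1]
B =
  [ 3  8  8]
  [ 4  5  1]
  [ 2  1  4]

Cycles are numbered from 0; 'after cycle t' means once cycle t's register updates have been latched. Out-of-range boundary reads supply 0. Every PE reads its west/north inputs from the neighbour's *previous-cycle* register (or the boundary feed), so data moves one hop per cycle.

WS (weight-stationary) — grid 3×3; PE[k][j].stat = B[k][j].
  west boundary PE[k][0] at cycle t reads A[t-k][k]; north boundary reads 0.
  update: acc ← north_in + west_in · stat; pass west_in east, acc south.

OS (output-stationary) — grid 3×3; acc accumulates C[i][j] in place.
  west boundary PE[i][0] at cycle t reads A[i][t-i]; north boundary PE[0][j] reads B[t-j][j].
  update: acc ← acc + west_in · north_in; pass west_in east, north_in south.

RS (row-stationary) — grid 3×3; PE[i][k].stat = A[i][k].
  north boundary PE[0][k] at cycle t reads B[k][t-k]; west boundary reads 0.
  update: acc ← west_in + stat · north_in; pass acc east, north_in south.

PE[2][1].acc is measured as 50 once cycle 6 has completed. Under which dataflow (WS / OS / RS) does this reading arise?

dataflow = OS

WS (3×3 grid), PE[2][1]:
  cycle 0: PE[2][1] → acc 0, east 0, south 0
  cycle 1: PE[2][1] → acc 0, east 0, south 0
  cycle 2: PE[2][1] → acc 0, east 0, south 0
  cycle 3: PE[2][1] → acc 34, east 5, south 34
  cycle 4: PE[2][1] → acc 76, east 3, south 76
  cycle 5: PE[2][1] → acc 50, east 1, south 50
  cycle 6: PE[2][1] → acc 0, east 0, south 0
OS (3×3 grid), PE[2][1]:
  cycle 0: PE[2][1] → acc 0, east 0, south 0
  cycle 1: PE[2][1] → acc 0, east 0, south 0
  cycle 2: PE[2][1] → acc 0, east 0, south 0
  cycle 3: PE[2][1] → acc 24, east 3, south 8
  cycle 4: PE[2][1] → acc 49, east 5, south 5
  cycle 5: PE[2][1] → acc 50, east 1, south 1
  cycle 6: PE[2][1] → acc 50, east 0, south 0
RS (3×3 grid), PE[2][1]:
  cycle 0: PE[2][1] → acc 0, east 0, south 0
  cycle 1: PE[2][1] → acc 0, east 0, south 0
  cycle 2: PE[2][1] → acc 0, east 0, south 0
  cycle 3: PE[2][1] → acc 29, east 29, south 4
  cycle 4: PE[2][1] → acc 49, east 49, south 5
  cycle 5: PE[2][1] → acc 29, east 29, south 1
  cycle 6: PE[2][1] → acc 0, east 0, south 0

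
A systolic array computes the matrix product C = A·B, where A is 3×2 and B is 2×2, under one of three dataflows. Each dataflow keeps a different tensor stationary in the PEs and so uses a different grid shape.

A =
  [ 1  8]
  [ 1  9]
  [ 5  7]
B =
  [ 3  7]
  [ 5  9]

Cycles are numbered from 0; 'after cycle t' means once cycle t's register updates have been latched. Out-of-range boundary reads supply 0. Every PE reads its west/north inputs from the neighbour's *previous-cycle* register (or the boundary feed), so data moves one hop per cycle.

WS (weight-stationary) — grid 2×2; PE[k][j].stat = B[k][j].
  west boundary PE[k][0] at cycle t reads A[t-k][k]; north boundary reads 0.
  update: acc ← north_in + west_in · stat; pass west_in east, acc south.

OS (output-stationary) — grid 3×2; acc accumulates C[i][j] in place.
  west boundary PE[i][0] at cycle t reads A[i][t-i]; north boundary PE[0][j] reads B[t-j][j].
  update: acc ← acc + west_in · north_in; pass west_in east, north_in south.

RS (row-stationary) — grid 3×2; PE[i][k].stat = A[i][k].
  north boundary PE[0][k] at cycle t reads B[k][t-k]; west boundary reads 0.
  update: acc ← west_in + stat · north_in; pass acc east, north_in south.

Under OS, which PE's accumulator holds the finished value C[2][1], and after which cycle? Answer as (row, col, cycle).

(row, col, cycle) = (2, 1, 4)

Under OS, C[2][1] lands at PE[2][1]:
  step 0 · PE2,1: acc=0; fwd→0 fwd↓0
  step 1 · PE2,1: acc=0; fwd→0 fwd↓0
  step 2 · PE2,1: acc=0; fwd→0 fwd↓0
  step 3 · PE2,1: acc=35; fwd→5 fwd↓7
  step 4 · PE2,1: acc=98; fwd→7 fwd↓9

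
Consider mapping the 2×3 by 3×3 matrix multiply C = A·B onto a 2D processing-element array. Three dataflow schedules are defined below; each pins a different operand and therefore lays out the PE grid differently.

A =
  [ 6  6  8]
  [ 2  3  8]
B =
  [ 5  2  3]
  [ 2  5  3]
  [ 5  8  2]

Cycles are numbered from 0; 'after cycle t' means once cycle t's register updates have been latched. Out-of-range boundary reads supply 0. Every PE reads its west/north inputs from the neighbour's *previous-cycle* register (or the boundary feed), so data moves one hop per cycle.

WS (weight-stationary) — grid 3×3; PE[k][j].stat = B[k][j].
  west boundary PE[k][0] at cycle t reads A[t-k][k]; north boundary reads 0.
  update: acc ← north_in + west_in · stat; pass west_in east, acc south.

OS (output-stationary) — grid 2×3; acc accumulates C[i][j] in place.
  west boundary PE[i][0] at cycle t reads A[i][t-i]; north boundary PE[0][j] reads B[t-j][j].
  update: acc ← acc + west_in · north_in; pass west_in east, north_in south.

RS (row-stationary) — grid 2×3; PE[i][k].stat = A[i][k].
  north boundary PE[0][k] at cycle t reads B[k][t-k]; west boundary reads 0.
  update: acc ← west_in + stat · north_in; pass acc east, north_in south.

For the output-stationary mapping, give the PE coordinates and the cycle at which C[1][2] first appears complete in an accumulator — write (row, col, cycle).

OS — PE[1][2] is where C[1][2] collects:
  [0] (1,2) acc=0 (h:0 v:0)
  [1] (1,2) acc=0 (h:0 v:0)
  [2] (1,2) acc=0 (h:0 v:0)
  [3] (1,2) acc=6 (h:2 v:3)
  [4] (1,2) acc=15 (h:3 v:3)
  [5] (1,2) acc=31 (h:8 v:2)

(row, col, cycle) = (1, 2, 5)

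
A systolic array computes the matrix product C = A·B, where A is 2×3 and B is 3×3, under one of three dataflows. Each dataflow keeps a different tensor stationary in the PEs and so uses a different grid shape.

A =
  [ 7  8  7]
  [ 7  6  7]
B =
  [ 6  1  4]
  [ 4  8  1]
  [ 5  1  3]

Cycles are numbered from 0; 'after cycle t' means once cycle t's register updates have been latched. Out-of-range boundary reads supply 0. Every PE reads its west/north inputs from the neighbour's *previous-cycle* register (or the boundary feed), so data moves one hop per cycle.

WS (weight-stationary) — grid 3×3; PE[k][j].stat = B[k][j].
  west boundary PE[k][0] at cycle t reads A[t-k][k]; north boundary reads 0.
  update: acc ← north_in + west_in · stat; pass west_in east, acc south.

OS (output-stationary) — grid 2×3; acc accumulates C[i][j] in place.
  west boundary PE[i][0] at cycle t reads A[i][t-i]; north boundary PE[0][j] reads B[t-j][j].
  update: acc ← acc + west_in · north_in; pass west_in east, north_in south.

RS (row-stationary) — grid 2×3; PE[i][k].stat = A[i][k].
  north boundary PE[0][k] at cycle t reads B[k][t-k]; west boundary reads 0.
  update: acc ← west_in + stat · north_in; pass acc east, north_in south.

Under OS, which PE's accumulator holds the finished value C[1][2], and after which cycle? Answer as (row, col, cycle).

(row, col, cycle) = (1, 2, 5)

Under OS, C[1][2] lands at PE[1][2]:
  step 0 · PE1,2: acc=0; fwd→0 fwd↓0
  step 1 · PE1,2: acc=0; fwd→0 fwd↓0
  step 2 · PE1,2: acc=0; fwd→0 fwd↓0
  step 3 · PE1,2: acc=28; fwd→7 fwd↓4
  step 4 · PE1,2: acc=34; fwd→6 fwd↓1
  step 5 · PE1,2: acc=55; fwd→7 fwd↓3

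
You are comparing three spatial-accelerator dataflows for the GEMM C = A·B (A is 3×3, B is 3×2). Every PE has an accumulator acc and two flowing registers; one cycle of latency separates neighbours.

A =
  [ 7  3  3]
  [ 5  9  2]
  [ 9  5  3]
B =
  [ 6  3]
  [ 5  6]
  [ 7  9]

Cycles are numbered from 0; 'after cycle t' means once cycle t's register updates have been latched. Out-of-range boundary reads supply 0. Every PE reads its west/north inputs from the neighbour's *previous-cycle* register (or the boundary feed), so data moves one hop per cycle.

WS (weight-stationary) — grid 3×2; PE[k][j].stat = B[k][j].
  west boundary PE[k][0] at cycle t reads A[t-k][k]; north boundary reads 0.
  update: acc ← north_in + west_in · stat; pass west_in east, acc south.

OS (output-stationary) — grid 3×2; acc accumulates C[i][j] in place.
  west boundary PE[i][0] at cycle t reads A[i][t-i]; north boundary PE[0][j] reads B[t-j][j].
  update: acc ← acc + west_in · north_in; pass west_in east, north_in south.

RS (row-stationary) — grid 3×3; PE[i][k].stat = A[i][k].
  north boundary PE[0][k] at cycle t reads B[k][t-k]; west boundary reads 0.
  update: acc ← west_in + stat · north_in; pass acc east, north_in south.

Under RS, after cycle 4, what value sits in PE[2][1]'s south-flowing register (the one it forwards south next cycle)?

register = 6

RS on a 3×3 grid — tracing PE[2][1] and its feeders:
  [0] (1,1) acc=0 (h:0 v:0)
  [0] (2,0) acc=0 (h:0 v:0)
  [0] (2,1) acc=0 (h:0 v:0)
  [1] (1,1) acc=0 (h:0 v:0)
  [1] (2,0) acc=0 (h:0 v:0)
  [1] (2,1) acc=0 (h:0 v:0)
  [2] (1,1) acc=75 (h:75 v:5)
  [2] (2,0) acc=54 (h:54 v:6)
  [2] (2,1) acc=0 (h:0 v:0)
  [3] (1,1) acc=69 (h:69 v:6)
  [3] (2,0) acc=27 (h:27 v:3)
  [3] (2,1) acc=79 (h:79 v:5)
  [4] (1,1) acc=0 (h:0 v:0)
  [4] (2,0) acc=0 (h:0 v:0)
  [4] (2,1) acc=57 (h:57 v:6)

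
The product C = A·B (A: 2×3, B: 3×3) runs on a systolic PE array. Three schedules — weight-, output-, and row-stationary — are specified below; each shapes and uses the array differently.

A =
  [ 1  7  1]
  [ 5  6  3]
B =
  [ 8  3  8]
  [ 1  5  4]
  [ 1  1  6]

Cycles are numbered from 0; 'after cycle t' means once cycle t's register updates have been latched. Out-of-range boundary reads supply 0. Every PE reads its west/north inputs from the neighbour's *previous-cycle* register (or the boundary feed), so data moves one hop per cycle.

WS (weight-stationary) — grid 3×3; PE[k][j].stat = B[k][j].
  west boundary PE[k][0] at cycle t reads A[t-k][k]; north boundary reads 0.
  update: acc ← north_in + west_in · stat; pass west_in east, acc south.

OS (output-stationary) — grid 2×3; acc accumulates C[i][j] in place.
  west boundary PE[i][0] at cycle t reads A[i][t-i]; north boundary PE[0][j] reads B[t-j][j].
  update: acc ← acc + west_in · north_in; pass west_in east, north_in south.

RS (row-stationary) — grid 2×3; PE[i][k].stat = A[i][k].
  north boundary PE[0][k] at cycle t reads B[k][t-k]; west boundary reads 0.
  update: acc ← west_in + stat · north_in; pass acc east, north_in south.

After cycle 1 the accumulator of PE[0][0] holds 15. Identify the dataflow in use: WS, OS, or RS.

dataflow = OS

Under WS (3×3), PE[0][0]:
  c0 r0c0: 8 / 1 / 8
  c1 r0c0: 40 / 5 / 40
Under OS (2×3), PE[0][0]:
  c0 r0c0: 8 / 1 / 8
  c1 r0c0: 15 / 7 / 1
Under RS (2×3), PE[0][0]:
  c0 r0c0: 8 / 8 / 8
  c1 r0c0: 3 / 3 / 3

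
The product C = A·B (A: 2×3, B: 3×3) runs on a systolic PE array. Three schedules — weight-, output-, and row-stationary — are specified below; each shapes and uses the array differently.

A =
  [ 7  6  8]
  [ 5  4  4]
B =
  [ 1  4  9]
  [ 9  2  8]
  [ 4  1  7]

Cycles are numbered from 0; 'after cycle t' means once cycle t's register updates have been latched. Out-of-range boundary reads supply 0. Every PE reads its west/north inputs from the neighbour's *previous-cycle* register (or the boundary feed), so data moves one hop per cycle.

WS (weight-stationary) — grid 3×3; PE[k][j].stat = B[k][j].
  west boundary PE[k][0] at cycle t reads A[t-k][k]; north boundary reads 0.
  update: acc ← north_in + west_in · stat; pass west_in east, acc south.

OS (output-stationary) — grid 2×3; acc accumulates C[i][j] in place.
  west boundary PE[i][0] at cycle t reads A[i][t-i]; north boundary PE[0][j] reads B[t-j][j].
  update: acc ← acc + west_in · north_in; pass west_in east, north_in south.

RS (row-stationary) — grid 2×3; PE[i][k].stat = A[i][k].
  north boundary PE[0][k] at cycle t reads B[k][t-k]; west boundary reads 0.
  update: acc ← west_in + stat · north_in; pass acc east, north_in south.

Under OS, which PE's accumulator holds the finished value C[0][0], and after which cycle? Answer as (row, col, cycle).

(row, col, cycle) = (0, 0, 2)

OS — PE[0][0] is where C[0][0] collects:
  [0] (0,0) acc=7 (h:7 v:1)
  [1] (0,0) acc=61 (h:6 v:9)
  [2] (0,0) acc=93 (h:8 v:4)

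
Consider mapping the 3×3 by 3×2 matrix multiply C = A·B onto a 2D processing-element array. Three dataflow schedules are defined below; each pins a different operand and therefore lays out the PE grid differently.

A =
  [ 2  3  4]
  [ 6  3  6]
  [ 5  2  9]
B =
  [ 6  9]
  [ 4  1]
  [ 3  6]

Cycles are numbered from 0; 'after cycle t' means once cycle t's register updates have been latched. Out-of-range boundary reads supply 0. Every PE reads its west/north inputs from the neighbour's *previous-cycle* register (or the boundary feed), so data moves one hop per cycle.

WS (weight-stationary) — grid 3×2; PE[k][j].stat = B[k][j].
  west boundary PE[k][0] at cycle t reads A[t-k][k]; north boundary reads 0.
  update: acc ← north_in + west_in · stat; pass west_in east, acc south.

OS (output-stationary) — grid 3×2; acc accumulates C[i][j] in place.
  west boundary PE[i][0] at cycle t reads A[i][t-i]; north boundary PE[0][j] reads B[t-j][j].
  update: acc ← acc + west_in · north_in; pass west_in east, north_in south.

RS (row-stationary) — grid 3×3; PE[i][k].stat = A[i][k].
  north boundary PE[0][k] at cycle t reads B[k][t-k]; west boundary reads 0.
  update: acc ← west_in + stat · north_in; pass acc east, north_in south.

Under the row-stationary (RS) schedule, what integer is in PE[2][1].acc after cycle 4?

RS (3×3). Following PE[2][1] plus its west/north inputs:
  @0  [1,1]  acc 0  |  →0  ↓0
  @0  [2,0]  acc 0  |  →0  ↓0
  @0  [2,1]  acc 0  |  →0  ↓0
  @1  [1,1]  acc 0  |  →0  ↓0
  @1  [2,0]  acc 0  |  →0  ↓0
  @1  [2,1]  acc 0  |  →0  ↓0
  @2  [1,1]  acc 48  |  →48  ↓4
  @2  [2,0]  acc 30  |  →30  ↓6
  @2  [2,1]  acc 0  |  →0  ↓0
  @3  [1,1]  acc 57  |  →57  ↓1
  @3  [2,0]  acc 45  |  →45  ↓9
  @3  [2,1]  acc 38  |  →38  ↓4
  @4  [1,1]  acc 0  |  →0  ↓0
  @4  [2,0]  acc 0  |  →0  ↓0
  @4  [2,1]  acc 47  |  →47  ↓1

PE[2][1].acc = 47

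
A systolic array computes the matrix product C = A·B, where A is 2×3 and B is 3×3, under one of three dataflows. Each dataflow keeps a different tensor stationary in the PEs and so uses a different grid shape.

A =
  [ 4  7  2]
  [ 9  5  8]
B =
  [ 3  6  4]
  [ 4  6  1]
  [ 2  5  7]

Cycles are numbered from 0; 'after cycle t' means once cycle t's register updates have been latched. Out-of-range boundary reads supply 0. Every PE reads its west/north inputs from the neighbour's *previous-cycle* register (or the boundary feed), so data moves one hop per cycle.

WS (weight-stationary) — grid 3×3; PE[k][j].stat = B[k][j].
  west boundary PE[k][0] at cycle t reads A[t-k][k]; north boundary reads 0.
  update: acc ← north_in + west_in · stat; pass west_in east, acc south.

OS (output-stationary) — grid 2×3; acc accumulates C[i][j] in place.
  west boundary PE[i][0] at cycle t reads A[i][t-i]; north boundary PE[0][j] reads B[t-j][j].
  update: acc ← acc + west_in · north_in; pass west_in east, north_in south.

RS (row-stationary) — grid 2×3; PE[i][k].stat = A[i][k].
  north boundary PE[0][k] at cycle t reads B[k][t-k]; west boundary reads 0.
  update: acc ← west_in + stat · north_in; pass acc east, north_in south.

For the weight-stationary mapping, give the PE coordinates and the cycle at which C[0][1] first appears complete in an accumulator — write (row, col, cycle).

WS: C[0][1] accumulates in PE[2][1]:
  @0  [2,1]  acc 0  |  →0  ↓0
  @1  [2,1]  acc 0  |  →0  ↓0
  @2  [2,1]  acc 0  |  →0  ↓0
  @3  [2,1]  acc 76  |  →2  ↓76

(row, col, cycle) = (2, 1, 3)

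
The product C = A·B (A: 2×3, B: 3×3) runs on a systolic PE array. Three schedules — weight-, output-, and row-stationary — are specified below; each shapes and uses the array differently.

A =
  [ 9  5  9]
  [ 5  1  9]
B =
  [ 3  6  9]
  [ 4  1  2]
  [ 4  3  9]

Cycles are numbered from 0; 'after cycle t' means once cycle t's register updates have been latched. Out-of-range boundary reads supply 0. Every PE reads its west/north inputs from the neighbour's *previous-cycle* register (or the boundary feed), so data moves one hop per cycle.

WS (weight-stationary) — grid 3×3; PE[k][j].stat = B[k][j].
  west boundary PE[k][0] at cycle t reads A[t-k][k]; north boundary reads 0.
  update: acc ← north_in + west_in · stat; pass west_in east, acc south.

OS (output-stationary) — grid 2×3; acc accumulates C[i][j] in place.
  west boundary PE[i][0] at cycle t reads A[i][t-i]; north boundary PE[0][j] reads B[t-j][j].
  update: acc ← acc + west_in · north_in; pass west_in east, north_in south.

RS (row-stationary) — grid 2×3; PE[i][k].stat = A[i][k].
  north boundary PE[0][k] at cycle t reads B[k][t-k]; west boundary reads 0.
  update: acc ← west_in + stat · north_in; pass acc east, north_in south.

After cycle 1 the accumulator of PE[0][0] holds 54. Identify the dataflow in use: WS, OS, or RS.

dataflow = RS

— WS: 3×3; PE[0][0] trace:
  after 0 — PE[0][0] acc=27, pass-E 9, pass-S 27
  after 1 — PE[0][0] acc=15, pass-E 5, pass-S 15
— OS: 2×3; PE[0][0] trace:
  after 0 — PE[0][0] acc=27, pass-E 9, pass-S 3
  after 1 — PE[0][0] acc=47, pass-E 5, pass-S 4
— RS: 2×3; PE[0][0] trace:
  after 0 — PE[0][0] acc=27, pass-E 27, pass-S 3
  after 1 — PE[0][0] acc=54, pass-E 54, pass-S 6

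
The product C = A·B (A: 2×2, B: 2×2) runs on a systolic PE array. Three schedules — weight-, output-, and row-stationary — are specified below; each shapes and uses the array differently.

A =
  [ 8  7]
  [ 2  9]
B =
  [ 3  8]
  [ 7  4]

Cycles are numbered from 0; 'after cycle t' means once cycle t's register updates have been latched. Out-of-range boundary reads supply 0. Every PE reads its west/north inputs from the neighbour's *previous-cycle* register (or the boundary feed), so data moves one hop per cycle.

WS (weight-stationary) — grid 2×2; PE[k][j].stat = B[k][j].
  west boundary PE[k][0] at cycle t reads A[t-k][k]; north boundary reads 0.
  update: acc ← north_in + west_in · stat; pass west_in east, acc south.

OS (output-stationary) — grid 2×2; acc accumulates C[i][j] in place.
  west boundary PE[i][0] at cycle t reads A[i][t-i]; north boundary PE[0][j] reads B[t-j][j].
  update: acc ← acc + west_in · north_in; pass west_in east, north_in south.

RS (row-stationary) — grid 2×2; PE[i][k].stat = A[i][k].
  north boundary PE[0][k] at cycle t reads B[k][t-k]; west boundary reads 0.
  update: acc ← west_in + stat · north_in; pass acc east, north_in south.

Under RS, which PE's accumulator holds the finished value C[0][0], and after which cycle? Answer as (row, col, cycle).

Under RS, C[0][0] lands at PE[0][1]:
  [0] (0,1) acc=0 (h:0 v:0)
  [1] (0,1) acc=73 (h:73 v:7)

(row, col, cycle) = (0, 1, 1)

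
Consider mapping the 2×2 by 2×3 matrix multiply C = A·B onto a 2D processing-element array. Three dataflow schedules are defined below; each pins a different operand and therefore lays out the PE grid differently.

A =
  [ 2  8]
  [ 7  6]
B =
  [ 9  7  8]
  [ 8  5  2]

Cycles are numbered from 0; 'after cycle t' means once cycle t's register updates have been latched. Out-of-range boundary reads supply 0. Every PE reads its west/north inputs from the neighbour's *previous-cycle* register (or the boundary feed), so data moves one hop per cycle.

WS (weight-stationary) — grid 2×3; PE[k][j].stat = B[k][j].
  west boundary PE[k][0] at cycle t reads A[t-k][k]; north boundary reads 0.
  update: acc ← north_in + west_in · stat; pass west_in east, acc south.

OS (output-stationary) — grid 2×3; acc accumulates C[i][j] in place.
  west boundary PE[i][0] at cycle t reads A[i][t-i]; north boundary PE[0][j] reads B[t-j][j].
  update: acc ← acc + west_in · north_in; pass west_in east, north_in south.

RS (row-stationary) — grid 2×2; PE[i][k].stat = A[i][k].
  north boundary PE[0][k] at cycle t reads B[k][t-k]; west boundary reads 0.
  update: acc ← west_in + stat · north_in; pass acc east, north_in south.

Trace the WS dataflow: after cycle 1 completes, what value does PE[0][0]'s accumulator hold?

PE[0][0].acc = 63

WS 2×3: PE[0][0] cycle-by-cycle (with neighbour feeds):
  t=0 PE[0][0]: acc=18 h=2 v=18
  t=1 PE[0][0]: acc=63 h=7 v=63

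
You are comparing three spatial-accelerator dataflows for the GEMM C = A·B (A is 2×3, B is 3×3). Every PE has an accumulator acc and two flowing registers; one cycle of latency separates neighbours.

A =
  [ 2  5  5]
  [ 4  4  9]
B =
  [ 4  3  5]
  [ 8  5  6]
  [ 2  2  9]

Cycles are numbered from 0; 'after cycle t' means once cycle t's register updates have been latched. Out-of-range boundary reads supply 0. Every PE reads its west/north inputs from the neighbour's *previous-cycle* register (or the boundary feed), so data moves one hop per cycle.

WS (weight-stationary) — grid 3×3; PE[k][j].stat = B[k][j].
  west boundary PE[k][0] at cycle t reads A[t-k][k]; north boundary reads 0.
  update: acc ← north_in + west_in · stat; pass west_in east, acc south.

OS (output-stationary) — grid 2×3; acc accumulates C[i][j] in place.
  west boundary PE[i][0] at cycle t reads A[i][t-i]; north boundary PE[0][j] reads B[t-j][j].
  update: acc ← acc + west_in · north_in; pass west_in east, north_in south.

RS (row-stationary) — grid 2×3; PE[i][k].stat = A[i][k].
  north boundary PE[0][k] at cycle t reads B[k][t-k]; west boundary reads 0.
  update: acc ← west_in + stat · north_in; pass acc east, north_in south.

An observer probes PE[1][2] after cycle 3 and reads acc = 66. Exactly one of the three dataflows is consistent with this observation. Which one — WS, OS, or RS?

WS (3×3 grid), PE[1][2]:
  after 0 — PE[1][2] acc=0, pass-E 0, pass-S 0
  after 1 — PE[1][2] acc=0, pass-E 0, pass-S 0
  after 2 — PE[1][2] acc=0, pass-E 0, pass-S 0
  after 3 — PE[1][2] acc=40, pass-E 5, pass-S 40
OS (2×3 grid), PE[1][2]:
  after 0 — PE[1][2] acc=0, pass-E 0, pass-S 0
  after 1 — PE[1][2] acc=0, pass-E 0, pass-S 0
  after 2 — PE[1][2] acc=0, pass-E 0, pass-S 0
  after 3 — PE[1][2] acc=20, pass-E 4, pass-S 5
RS (2×3 grid), PE[1][2]:
  after 0 — PE[1][2] acc=0, pass-E 0, pass-S 0
  after 1 — PE[1][2] acc=0, pass-E 0, pass-S 0
  after 2 — PE[1][2] acc=0, pass-E 0, pass-S 0
  after 3 — PE[1][2] acc=66, pass-E 66, pass-S 2

dataflow = RS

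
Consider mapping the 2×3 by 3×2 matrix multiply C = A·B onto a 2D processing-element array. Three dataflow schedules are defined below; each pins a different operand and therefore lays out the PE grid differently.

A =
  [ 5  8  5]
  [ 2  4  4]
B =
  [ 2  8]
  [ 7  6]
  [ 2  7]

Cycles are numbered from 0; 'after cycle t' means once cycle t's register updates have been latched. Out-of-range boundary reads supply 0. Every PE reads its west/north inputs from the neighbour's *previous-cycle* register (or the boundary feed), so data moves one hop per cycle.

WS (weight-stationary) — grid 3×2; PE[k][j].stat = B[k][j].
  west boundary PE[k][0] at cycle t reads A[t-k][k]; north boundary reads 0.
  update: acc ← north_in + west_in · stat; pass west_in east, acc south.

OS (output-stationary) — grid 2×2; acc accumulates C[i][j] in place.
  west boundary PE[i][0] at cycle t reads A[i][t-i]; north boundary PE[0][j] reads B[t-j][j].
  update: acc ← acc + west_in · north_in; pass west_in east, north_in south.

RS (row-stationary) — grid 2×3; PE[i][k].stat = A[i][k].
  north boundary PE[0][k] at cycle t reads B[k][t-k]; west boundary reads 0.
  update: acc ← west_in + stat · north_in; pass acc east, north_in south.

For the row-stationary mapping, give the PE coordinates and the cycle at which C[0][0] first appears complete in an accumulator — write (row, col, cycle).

Under RS, C[0][0] lands at PE[0][2]:
  c0 r0c2: 0 / 0 / 0
  c1 r0c2: 0 / 0 / 0
  c2 r0c2: 76 / 76 / 2

(row, col, cycle) = (0, 2, 2)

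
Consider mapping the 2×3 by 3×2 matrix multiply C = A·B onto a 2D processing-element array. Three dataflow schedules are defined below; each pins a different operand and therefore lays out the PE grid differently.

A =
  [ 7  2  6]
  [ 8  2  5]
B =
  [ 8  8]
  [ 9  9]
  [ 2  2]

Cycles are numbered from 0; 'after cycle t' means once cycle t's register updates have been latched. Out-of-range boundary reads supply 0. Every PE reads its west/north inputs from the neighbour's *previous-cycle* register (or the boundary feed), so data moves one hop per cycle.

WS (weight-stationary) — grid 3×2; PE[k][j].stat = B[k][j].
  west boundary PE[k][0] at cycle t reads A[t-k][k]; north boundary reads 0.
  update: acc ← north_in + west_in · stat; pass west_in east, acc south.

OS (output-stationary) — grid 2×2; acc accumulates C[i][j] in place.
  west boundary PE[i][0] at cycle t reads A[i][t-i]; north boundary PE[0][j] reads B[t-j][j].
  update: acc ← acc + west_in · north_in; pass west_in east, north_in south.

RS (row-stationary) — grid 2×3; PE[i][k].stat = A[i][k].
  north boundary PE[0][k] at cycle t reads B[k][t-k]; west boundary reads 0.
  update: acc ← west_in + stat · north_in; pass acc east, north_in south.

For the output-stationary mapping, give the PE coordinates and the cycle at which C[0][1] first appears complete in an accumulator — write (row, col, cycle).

OS — PE[0][1] is where C[0][1] collects:
  step 0 · PE0,1: acc=0; fwd→0 fwd↓0
  step 1 · PE0,1: acc=56; fwd→7 fwd↓8
  step 2 · PE0,1: acc=74; fwd→2 fwd↓9
  step 3 · PE0,1: acc=86; fwd→6 fwd↓2

(row, col, cycle) = (0, 1, 3)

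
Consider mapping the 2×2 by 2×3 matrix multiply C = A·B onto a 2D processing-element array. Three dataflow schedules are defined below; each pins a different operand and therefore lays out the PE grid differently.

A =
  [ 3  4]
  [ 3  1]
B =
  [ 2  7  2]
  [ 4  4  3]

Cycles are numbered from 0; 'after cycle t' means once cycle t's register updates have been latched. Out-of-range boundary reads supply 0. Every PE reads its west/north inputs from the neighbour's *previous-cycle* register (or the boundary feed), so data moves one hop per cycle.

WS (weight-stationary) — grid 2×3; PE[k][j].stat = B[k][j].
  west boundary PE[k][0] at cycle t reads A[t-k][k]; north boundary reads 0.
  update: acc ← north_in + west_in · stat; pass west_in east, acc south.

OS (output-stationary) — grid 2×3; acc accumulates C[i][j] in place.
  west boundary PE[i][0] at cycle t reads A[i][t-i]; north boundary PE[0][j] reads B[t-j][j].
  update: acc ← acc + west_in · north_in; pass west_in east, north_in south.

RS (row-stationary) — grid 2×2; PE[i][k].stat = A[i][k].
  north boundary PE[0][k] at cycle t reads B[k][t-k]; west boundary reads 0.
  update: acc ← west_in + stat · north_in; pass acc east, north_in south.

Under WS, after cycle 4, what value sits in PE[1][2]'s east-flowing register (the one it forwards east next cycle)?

register = 1

WS on a 2×3 grid — tracing PE[1][2] and its feeders:
  c0 r0c2: 0 / 0 / 0
  c0 r1c1: 0 / 0 / 0
  c0 r1c2: 0 / 0 / 0
  c1 r0c2: 0 / 0 / 0
  c1 r1c1: 0 / 0 / 0
  c1 r1c2: 0 / 0 / 0
  c2 r0c2: 6 / 3 / 6
  c2 r1c1: 37 / 4 / 37
  c2 r1c2: 0 / 0 / 0
  c3 r0c2: 6 / 3 / 6
  c3 r1c1: 25 / 1 / 25
  c3 r1c2: 18 / 4 / 18
  c4 r0c2: 0 / 0 / 0
  c4 r1c1: 0 / 0 / 0
  c4 r1c2: 9 / 1 / 9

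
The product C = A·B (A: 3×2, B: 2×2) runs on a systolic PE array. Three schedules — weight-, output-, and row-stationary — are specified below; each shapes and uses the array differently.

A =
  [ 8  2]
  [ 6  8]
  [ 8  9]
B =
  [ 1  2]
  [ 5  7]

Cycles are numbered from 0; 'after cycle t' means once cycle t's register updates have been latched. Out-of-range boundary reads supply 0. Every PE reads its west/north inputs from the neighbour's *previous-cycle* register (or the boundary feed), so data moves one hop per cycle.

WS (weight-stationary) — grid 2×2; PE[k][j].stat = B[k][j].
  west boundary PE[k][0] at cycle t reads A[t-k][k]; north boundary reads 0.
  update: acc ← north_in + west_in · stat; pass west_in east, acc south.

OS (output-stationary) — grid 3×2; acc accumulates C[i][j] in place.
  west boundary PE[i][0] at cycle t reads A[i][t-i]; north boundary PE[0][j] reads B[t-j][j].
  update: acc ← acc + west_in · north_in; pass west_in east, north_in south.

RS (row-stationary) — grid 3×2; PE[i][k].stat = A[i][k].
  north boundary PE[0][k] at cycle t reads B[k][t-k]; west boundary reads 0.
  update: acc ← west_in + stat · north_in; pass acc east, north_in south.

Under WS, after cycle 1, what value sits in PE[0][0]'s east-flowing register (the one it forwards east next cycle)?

WS (2×2). Following PE[0][0] plus its west/north inputs:
  step 0 · PE0,0: acc=8; fwd→8 fwd↓8
  step 1 · PE0,0: acc=6; fwd→6 fwd↓6

register = 6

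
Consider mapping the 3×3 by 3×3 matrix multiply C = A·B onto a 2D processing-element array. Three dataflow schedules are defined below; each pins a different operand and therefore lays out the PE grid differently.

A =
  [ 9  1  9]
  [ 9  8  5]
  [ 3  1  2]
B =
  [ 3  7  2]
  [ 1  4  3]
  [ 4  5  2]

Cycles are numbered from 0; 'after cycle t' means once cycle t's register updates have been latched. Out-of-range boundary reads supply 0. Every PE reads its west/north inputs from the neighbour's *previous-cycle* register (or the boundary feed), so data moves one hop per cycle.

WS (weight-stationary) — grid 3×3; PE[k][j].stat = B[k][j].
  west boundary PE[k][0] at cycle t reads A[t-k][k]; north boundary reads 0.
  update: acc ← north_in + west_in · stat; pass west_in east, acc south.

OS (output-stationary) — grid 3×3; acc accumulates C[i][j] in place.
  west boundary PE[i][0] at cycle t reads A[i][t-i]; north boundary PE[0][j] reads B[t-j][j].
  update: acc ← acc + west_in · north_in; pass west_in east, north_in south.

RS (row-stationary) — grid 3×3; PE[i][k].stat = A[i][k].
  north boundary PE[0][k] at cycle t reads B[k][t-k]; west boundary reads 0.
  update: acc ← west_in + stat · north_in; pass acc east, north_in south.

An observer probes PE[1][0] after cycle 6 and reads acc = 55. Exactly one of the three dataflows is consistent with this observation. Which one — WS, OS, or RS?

dataflow = OS

— WS: 3×3; PE[1][0] trace:
  after 0 — PE[1][0] acc=0, pass-E 0, pass-S 0
  after 1 — PE[1][0] acc=28, pass-E 1, pass-S 28
  after 2 — PE[1][0] acc=35, pass-E 8, pass-S 35
  after 3 — PE[1][0] acc=10, pass-E 1, pass-S 10
  after 4 — PE[1][0] acc=0, pass-E 0, pass-S 0
  after 5 — PE[1][0] acc=0, pass-E 0, pass-S 0
  after 6 — PE[1][0] acc=0, pass-E 0, pass-S 0
— OS: 3×3; PE[1][0] trace:
  after 0 — PE[1][0] acc=0, pass-E 0, pass-S 0
  after 1 — PE[1][0] acc=27, pass-E 9, pass-S 3
  after 2 — PE[1][0] acc=35, pass-E 8, pass-S 1
  after 3 — PE[1][0] acc=55, pass-E 5, pass-S 4
  after 4 — PE[1][0] acc=55, pass-E 0, pass-S 0
  after 5 — PE[1][0] acc=55, pass-E 0, pass-S 0
  after 6 — PE[1][0] acc=55, pass-E 0, pass-S 0
— RS: 3×3; PE[1][0] trace:
  after 0 — PE[1][0] acc=0, pass-E 0, pass-S 0
  after 1 — PE[1][0] acc=27, pass-E 27, pass-S 3
  after 2 — PE[1][0] acc=63, pass-E 63, pass-S 7
  after 3 — PE[1][0] acc=18, pass-E 18, pass-S 2
  after 4 — PE[1][0] acc=0, pass-E 0, pass-S 0
  after 5 — PE[1][0] acc=0, pass-E 0, pass-S 0
  after 6 — PE[1][0] acc=0, pass-E 0, pass-S 0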